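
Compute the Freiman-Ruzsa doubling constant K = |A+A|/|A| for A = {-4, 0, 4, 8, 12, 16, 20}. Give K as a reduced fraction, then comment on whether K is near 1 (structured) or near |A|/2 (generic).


|A| = 7.
Compute A + A by enumerating all 49 pairs.
A + A = {-8, -4, 0, 4, 8, 12, 16, 20, 24, 28, 32, 36, 40}, so |A + A| = 13.
K = |A + A| / |A| = 13/7 (already in lowest terms) ≈ 1.8571.
Reference: AP of size 7 gives K = 13/7 ≈ 1.8571; a fully generic set of size 7 gives K ≈ 4.0000.

|A| = 7, |A + A| = 13, K = 13/7.


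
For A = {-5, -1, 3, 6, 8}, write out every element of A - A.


A - A = {a - a' : a, a' ∈ A}.
Compute a - a' for each ordered pair (a, a'):
a = -5: -5--5=0, -5--1=-4, -5-3=-8, -5-6=-11, -5-8=-13
a = -1: -1--5=4, -1--1=0, -1-3=-4, -1-6=-7, -1-8=-9
a = 3: 3--5=8, 3--1=4, 3-3=0, 3-6=-3, 3-8=-5
a = 6: 6--5=11, 6--1=7, 6-3=3, 6-6=0, 6-8=-2
a = 8: 8--5=13, 8--1=9, 8-3=5, 8-6=2, 8-8=0
Collecting distinct values (and noting 0 appears from a-a):
A - A = {-13, -11, -9, -8, -7, -5, -4, -3, -2, 0, 2, 3, 4, 5, 7, 8, 9, 11, 13}
|A - A| = 19

A - A = {-13, -11, -9, -8, -7, -5, -4, -3, -2, 0, 2, 3, 4, 5, 7, 8, 9, 11, 13}


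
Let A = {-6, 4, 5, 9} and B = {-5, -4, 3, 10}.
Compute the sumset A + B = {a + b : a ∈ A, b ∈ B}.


A + B = {a + b : a ∈ A, b ∈ B}.
Enumerate all |A|·|B| = 4·4 = 16 pairs (a, b) and collect distinct sums.
a = -6: -6+-5=-11, -6+-4=-10, -6+3=-3, -6+10=4
a = 4: 4+-5=-1, 4+-4=0, 4+3=7, 4+10=14
a = 5: 5+-5=0, 5+-4=1, 5+3=8, 5+10=15
a = 9: 9+-5=4, 9+-4=5, 9+3=12, 9+10=19
Collecting distinct sums: A + B = {-11, -10, -3, -1, 0, 1, 4, 5, 7, 8, 12, 14, 15, 19}
|A + B| = 14

A + B = {-11, -10, -3, -1, 0, 1, 4, 5, 7, 8, 12, 14, 15, 19}


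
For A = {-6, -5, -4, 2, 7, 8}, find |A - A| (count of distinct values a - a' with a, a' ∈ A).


A - A = {a - a' : a, a' ∈ A}; |A| = 6.
Bounds: 2|A|-1 ≤ |A - A| ≤ |A|² - |A| + 1, i.e. 11 ≤ |A - A| ≤ 31.
Note: 0 ∈ A - A always (from a - a). The set is symmetric: if d ∈ A - A then -d ∈ A - A.
Enumerate nonzero differences d = a - a' with a > a' (then include -d):
Positive differences: {1, 2, 5, 6, 7, 8, 11, 12, 13, 14}
Full difference set: {0} ∪ (positive diffs) ∪ (negative diffs).
|A - A| = 1 + 2·10 = 21 (matches direct enumeration: 21).

|A - A| = 21


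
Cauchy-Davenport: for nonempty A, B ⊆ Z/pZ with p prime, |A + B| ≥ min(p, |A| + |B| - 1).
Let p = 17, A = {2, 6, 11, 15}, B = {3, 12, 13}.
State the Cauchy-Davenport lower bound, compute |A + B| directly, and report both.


Cauchy-Davenport: |A + B| ≥ min(p, |A| + |B| - 1) for A, B nonempty in Z/pZ.
|A| = 4, |B| = 3, p = 17.
CD lower bound = min(17, 4 + 3 - 1) = min(17, 6) = 6.
Compute A + B mod 17 directly:
a = 2: 2+3=5, 2+12=14, 2+13=15
a = 6: 6+3=9, 6+12=1, 6+13=2
a = 11: 11+3=14, 11+12=6, 11+13=7
a = 15: 15+3=1, 15+12=10, 15+13=11
A + B = {1, 2, 5, 6, 7, 9, 10, 11, 14, 15}, so |A + B| = 10.
Verify: 10 ≥ 6? Yes ✓.

CD lower bound = 6, actual |A + B| = 10.


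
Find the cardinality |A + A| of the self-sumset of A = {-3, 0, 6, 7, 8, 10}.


A + A = {a + a' : a, a' ∈ A}; |A| = 6.
General bounds: 2|A| - 1 ≤ |A + A| ≤ |A|(|A|+1)/2, i.e. 11 ≤ |A + A| ≤ 21.
Lower bound 2|A|-1 is attained iff A is an arithmetic progression.
Enumerate sums a + a' for a ≤ a' (symmetric, so this suffices):
a = -3: -3+-3=-6, -3+0=-3, -3+6=3, -3+7=4, -3+8=5, -3+10=7
a = 0: 0+0=0, 0+6=6, 0+7=7, 0+8=8, 0+10=10
a = 6: 6+6=12, 6+7=13, 6+8=14, 6+10=16
a = 7: 7+7=14, 7+8=15, 7+10=17
a = 8: 8+8=16, 8+10=18
a = 10: 10+10=20
Distinct sums: {-6, -3, 0, 3, 4, 5, 6, 7, 8, 10, 12, 13, 14, 15, 16, 17, 18, 20}
|A + A| = 18

|A + A| = 18


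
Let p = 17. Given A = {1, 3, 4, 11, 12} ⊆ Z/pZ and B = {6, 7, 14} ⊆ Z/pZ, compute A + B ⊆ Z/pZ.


Work in Z/17Z: reduce every sum a + b modulo 17.
Enumerate all 15 pairs:
a = 1: 1+6=7, 1+7=8, 1+14=15
a = 3: 3+6=9, 3+7=10, 3+14=0
a = 4: 4+6=10, 4+7=11, 4+14=1
a = 11: 11+6=0, 11+7=1, 11+14=8
a = 12: 12+6=1, 12+7=2, 12+14=9
Distinct residues collected: {0, 1, 2, 7, 8, 9, 10, 11, 15}
|A + B| = 9 (out of 17 total residues).

A + B = {0, 1, 2, 7, 8, 9, 10, 11, 15}


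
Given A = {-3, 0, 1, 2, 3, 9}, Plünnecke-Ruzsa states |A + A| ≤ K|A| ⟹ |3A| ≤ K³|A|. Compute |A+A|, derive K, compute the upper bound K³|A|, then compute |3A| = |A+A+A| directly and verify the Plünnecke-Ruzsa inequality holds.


|A| = 6.
Step 1: Compute A + A by enumerating all 36 pairs.
A + A = {-6, -3, -2, -1, 0, 1, 2, 3, 4, 5, 6, 9, 10, 11, 12, 18}, so |A + A| = 16.
Step 2: Doubling constant K = |A + A|/|A| = 16/6 = 16/6 ≈ 2.6667.
Step 3: Plünnecke-Ruzsa gives |3A| ≤ K³·|A| = (2.6667)³ · 6 ≈ 113.7778.
Step 4: Compute 3A = A + A + A directly by enumerating all triples (a,b,c) ∈ A³; |3A| = 28.
Step 5: Check 28 ≤ 113.7778? Yes ✓.

K = 16/6, Plünnecke-Ruzsa bound K³|A| ≈ 113.7778, |3A| = 28, inequality holds.


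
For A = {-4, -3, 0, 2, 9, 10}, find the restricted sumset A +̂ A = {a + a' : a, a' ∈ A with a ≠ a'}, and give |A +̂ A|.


Restricted sumset: A +̂ A = {a + a' : a ∈ A, a' ∈ A, a ≠ a'}.
Equivalently, take A + A and drop any sum 2a that is achievable ONLY as a + a for a ∈ A (i.e. sums representable only with equal summands).
Enumerate pairs (a, a') with a < a' (symmetric, so each unordered pair gives one sum; this covers all a ≠ a'):
  -4 + -3 = -7
  -4 + 0 = -4
  -4 + 2 = -2
  -4 + 9 = 5
  -4 + 10 = 6
  -3 + 0 = -3
  -3 + 2 = -1
  -3 + 9 = 6
  -3 + 10 = 7
  0 + 2 = 2
  0 + 9 = 9
  0 + 10 = 10
  2 + 9 = 11
  2 + 10 = 12
  9 + 10 = 19
Collected distinct sums: {-7, -4, -3, -2, -1, 2, 5, 6, 7, 9, 10, 11, 12, 19}
|A +̂ A| = 14
(Reference bound: |A +̂ A| ≥ 2|A| - 3 for |A| ≥ 2, with |A| = 6 giving ≥ 9.)

|A +̂ A| = 14


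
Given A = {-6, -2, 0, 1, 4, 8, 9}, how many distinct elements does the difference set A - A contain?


A - A = {a - a' : a, a' ∈ A}; |A| = 7.
Bounds: 2|A|-1 ≤ |A - A| ≤ |A|² - |A| + 1, i.e. 13 ≤ |A - A| ≤ 43.
Note: 0 ∈ A - A always (from a - a). The set is symmetric: if d ∈ A - A then -d ∈ A - A.
Enumerate nonzero differences d = a - a' with a > a' (then include -d):
Positive differences: {1, 2, 3, 4, 5, 6, 7, 8, 9, 10, 11, 14, 15}
Full difference set: {0} ∪ (positive diffs) ∪ (negative diffs).
|A - A| = 1 + 2·13 = 27 (matches direct enumeration: 27).

|A - A| = 27


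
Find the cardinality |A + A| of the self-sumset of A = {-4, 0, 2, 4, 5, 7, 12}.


A + A = {a + a' : a, a' ∈ A}; |A| = 7.
General bounds: 2|A| - 1 ≤ |A + A| ≤ |A|(|A|+1)/2, i.e. 13 ≤ |A + A| ≤ 28.
Lower bound 2|A|-1 is attained iff A is an arithmetic progression.
Enumerate sums a + a' for a ≤ a' (symmetric, so this suffices):
a = -4: -4+-4=-8, -4+0=-4, -4+2=-2, -4+4=0, -4+5=1, -4+7=3, -4+12=8
a = 0: 0+0=0, 0+2=2, 0+4=4, 0+5=5, 0+7=7, 0+12=12
a = 2: 2+2=4, 2+4=6, 2+5=7, 2+7=9, 2+12=14
a = 4: 4+4=8, 4+5=9, 4+7=11, 4+12=16
a = 5: 5+5=10, 5+7=12, 5+12=17
a = 7: 7+7=14, 7+12=19
a = 12: 12+12=24
Distinct sums: {-8, -4, -2, 0, 1, 2, 3, 4, 5, 6, 7, 8, 9, 10, 11, 12, 14, 16, 17, 19, 24}
|A + A| = 21

|A + A| = 21


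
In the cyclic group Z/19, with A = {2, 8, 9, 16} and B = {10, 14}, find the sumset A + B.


Work in Z/19Z: reduce every sum a + b modulo 19.
Enumerate all 8 pairs:
a = 2: 2+10=12, 2+14=16
a = 8: 8+10=18, 8+14=3
a = 9: 9+10=0, 9+14=4
a = 16: 16+10=7, 16+14=11
Distinct residues collected: {0, 3, 4, 7, 11, 12, 16, 18}
|A + B| = 8 (out of 19 total residues).

A + B = {0, 3, 4, 7, 11, 12, 16, 18}


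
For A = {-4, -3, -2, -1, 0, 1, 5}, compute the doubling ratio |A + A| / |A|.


|A| = 7.
Compute A + A by enumerating all 49 pairs.
A + A = {-8, -7, -6, -5, -4, -3, -2, -1, 0, 1, 2, 3, 4, 5, 6, 10}, so |A + A| = 16.
K = |A + A| / |A| = 16/7 (already in lowest terms) ≈ 2.2857.
Reference: AP of size 7 gives K = 13/7 ≈ 1.8571; a fully generic set of size 7 gives K ≈ 4.0000.

|A| = 7, |A + A| = 16, K = 16/7.


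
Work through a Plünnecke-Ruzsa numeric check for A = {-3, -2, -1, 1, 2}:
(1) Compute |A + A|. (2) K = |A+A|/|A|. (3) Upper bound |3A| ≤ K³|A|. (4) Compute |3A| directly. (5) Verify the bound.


|A| = 5.
Step 1: Compute A + A by enumerating all 25 pairs.
A + A = {-6, -5, -4, -3, -2, -1, 0, 1, 2, 3, 4}, so |A + A| = 11.
Step 2: Doubling constant K = |A + A|/|A| = 11/5 = 11/5 ≈ 2.2000.
Step 3: Plünnecke-Ruzsa gives |3A| ≤ K³·|A| = (2.2000)³ · 5 ≈ 53.2400.
Step 4: Compute 3A = A + A + A directly by enumerating all triples (a,b,c) ∈ A³; |3A| = 16.
Step 5: Check 16 ≤ 53.2400? Yes ✓.

K = 11/5, Plünnecke-Ruzsa bound K³|A| ≈ 53.2400, |3A| = 16, inequality holds.


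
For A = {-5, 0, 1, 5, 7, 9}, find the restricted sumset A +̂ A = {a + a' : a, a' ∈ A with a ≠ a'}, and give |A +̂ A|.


Restricted sumset: A +̂ A = {a + a' : a ∈ A, a' ∈ A, a ≠ a'}.
Equivalently, take A + A and drop any sum 2a that is achievable ONLY as a + a for a ∈ A (i.e. sums representable only with equal summands).
Enumerate pairs (a, a') with a < a' (symmetric, so each unordered pair gives one sum; this covers all a ≠ a'):
  -5 + 0 = -5
  -5 + 1 = -4
  -5 + 5 = 0
  -5 + 7 = 2
  -5 + 9 = 4
  0 + 1 = 1
  0 + 5 = 5
  0 + 7 = 7
  0 + 9 = 9
  1 + 5 = 6
  1 + 7 = 8
  1 + 9 = 10
  5 + 7 = 12
  5 + 9 = 14
  7 + 9 = 16
Collected distinct sums: {-5, -4, 0, 1, 2, 4, 5, 6, 7, 8, 9, 10, 12, 14, 16}
|A +̂ A| = 15
(Reference bound: |A +̂ A| ≥ 2|A| - 3 for |A| ≥ 2, with |A| = 6 giving ≥ 9.)

|A +̂ A| = 15


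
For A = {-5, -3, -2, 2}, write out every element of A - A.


A - A = {a - a' : a, a' ∈ A}.
Compute a - a' for each ordered pair (a, a'):
a = -5: -5--5=0, -5--3=-2, -5--2=-3, -5-2=-7
a = -3: -3--5=2, -3--3=0, -3--2=-1, -3-2=-5
a = -2: -2--5=3, -2--3=1, -2--2=0, -2-2=-4
a = 2: 2--5=7, 2--3=5, 2--2=4, 2-2=0
Collecting distinct values (and noting 0 appears from a-a):
A - A = {-7, -5, -4, -3, -2, -1, 0, 1, 2, 3, 4, 5, 7}
|A - A| = 13

A - A = {-7, -5, -4, -3, -2, -1, 0, 1, 2, 3, 4, 5, 7}


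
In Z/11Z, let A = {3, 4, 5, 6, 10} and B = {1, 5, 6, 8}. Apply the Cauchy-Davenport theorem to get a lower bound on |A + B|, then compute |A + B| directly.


Cauchy-Davenport: |A + B| ≥ min(p, |A| + |B| - 1) for A, B nonempty in Z/pZ.
|A| = 5, |B| = 4, p = 11.
CD lower bound = min(11, 5 + 4 - 1) = min(11, 8) = 8.
Compute A + B mod 11 directly:
a = 3: 3+1=4, 3+5=8, 3+6=9, 3+8=0
a = 4: 4+1=5, 4+5=9, 4+6=10, 4+8=1
a = 5: 5+1=6, 5+5=10, 5+6=0, 5+8=2
a = 6: 6+1=7, 6+5=0, 6+6=1, 6+8=3
a = 10: 10+1=0, 10+5=4, 10+6=5, 10+8=7
A + B = {0, 1, 2, 3, 4, 5, 6, 7, 8, 9, 10}, so |A + B| = 11.
Verify: 11 ≥ 8? Yes ✓.

CD lower bound = 8, actual |A + B| = 11.


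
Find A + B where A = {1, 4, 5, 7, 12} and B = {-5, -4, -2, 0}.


A + B = {a + b : a ∈ A, b ∈ B}.
Enumerate all |A|·|B| = 5·4 = 20 pairs (a, b) and collect distinct sums.
a = 1: 1+-5=-4, 1+-4=-3, 1+-2=-1, 1+0=1
a = 4: 4+-5=-1, 4+-4=0, 4+-2=2, 4+0=4
a = 5: 5+-5=0, 5+-4=1, 5+-2=3, 5+0=5
a = 7: 7+-5=2, 7+-4=3, 7+-2=5, 7+0=7
a = 12: 12+-5=7, 12+-4=8, 12+-2=10, 12+0=12
Collecting distinct sums: A + B = {-4, -3, -1, 0, 1, 2, 3, 4, 5, 7, 8, 10, 12}
|A + B| = 13

A + B = {-4, -3, -1, 0, 1, 2, 3, 4, 5, 7, 8, 10, 12}


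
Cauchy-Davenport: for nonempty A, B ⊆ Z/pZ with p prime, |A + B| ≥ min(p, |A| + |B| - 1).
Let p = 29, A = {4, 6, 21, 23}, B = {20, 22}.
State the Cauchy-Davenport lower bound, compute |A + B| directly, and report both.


Cauchy-Davenport: |A + B| ≥ min(p, |A| + |B| - 1) for A, B nonempty in Z/pZ.
|A| = 4, |B| = 2, p = 29.
CD lower bound = min(29, 4 + 2 - 1) = min(29, 5) = 5.
Compute A + B mod 29 directly:
a = 4: 4+20=24, 4+22=26
a = 6: 6+20=26, 6+22=28
a = 21: 21+20=12, 21+22=14
a = 23: 23+20=14, 23+22=16
A + B = {12, 14, 16, 24, 26, 28}, so |A + B| = 6.
Verify: 6 ≥ 5? Yes ✓.

CD lower bound = 5, actual |A + B| = 6.


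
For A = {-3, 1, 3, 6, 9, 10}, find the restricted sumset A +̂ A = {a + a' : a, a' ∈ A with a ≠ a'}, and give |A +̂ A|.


Restricted sumset: A +̂ A = {a + a' : a ∈ A, a' ∈ A, a ≠ a'}.
Equivalently, take A + A and drop any sum 2a that is achievable ONLY as a + a for a ∈ A (i.e. sums representable only with equal summands).
Enumerate pairs (a, a') with a < a' (symmetric, so each unordered pair gives one sum; this covers all a ≠ a'):
  -3 + 1 = -2
  -3 + 3 = 0
  -3 + 6 = 3
  -3 + 9 = 6
  -3 + 10 = 7
  1 + 3 = 4
  1 + 6 = 7
  1 + 9 = 10
  1 + 10 = 11
  3 + 6 = 9
  3 + 9 = 12
  3 + 10 = 13
  6 + 9 = 15
  6 + 10 = 16
  9 + 10 = 19
Collected distinct sums: {-2, 0, 3, 4, 6, 7, 9, 10, 11, 12, 13, 15, 16, 19}
|A +̂ A| = 14
(Reference bound: |A +̂ A| ≥ 2|A| - 3 for |A| ≥ 2, with |A| = 6 giving ≥ 9.)

|A +̂ A| = 14


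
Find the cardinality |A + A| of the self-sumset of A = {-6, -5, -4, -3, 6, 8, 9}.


A + A = {a + a' : a, a' ∈ A}; |A| = 7.
General bounds: 2|A| - 1 ≤ |A + A| ≤ |A|(|A|+1)/2, i.e. 13 ≤ |A + A| ≤ 28.
Lower bound 2|A|-1 is attained iff A is an arithmetic progression.
Enumerate sums a + a' for a ≤ a' (symmetric, so this suffices):
a = -6: -6+-6=-12, -6+-5=-11, -6+-4=-10, -6+-3=-9, -6+6=0, -6+8=2, -6+9=3
a = -5: -5+-5=-10, -5+-4=-9, -5+-3=-8, -5+6=1, -5+8=3, -5+9=4
a = -4: -4+-4=-8, -4+-3=-7, -4+6=2, -4+8=4, -4+9=5
a = -3: -3+-3=-6, -3+6=3, -3+8=5, -3+9=6
a = 6: 6+6=12, 6+8=14, 6+9=15
a = 8: 8+8=16, 8+9=17
a = 9: 9+9=18
Distinct sums: {-12, -11, -10, -9, -8, -7, -6, 0, 1, 2, 3, 4, 5, 6, 12, 14, 15, 16, 17, 18}
|A + A| = 20

|A + A| = 20


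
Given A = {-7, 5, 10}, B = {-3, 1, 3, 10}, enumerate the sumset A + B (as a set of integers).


A + B = {a + b : a ∈ A, b ∈ B}.
Enumerate all |A|·|B| = 3·4 = 12 pairs (a, b) and collect distinct sums.
a = -7: -7+-3=-10, -7+1=-6, -7+3=-4, -7+10=3
a = 5: 5+-3=2, 5+1=6, 5+3=8, 5+10=15
a = 10: 10+-3=7, 10+1=11, 10+3=13, 10+10=20
Collecting distinct sums: A + B = {-10, -6, -4, 2, 3, 6, 7, 8, 11, 13, 15, 20}
|A + B| = 12

A + B = {-10, -6, -4, 2, 3, 6, 7, 8, 11, 13, 15, 20}


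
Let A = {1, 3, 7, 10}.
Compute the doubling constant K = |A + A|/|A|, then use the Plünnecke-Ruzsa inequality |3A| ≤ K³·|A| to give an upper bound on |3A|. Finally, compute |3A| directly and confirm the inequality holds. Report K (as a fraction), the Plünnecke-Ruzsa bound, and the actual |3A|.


|A| = 4.
Step 1: Compute A + A by enumerating all 16 pairs.
A + A = {2, 4, 6, 8, 10, 11, 13, 14, 17, 20}, so |A + A| = 10.
Step 2: Doubling constant K = |A + A|/|A| = 10/4 = 10/4 ≈ 2.5000.
Step 3: Plünnecke-Ruzsa gives |3A| ≤ K³·|A| = (2.5000)³ · 4 ≈ 62.5000.
Step 4: Compute 3A = A + A + A directly by enumerating all triples (a,b,c) ∈ A³; |3A| = 18.
Step 5: Check 18 ≤ 62.5000? Yes ✓.

K = 10/4, Plünnecke-Ruzsa bound K³|A| ≈ 62.5000, |3A| = 18, inequality holds.


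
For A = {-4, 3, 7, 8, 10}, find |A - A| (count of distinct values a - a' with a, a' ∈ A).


A - A = {a - a' : a, a' ∈ A}; |A| = 5.
Bounds: 2|A|-1 ≤ |A - A| ≤ |A|² - |A| + 1, i.e. 9 ≤ |A - A| ≤ 21.
Note: 0 ∈ A - A always (from a - a). The set is symmetric: if d ∈ A - A then -d ∈ A - A.
Enumerate nonzero differences d = a - a' with a > a' (then include -d):
Positive differences: {1, 2, 3, 4, 5, 7, 11, 12, 14}
Full difference set: {0} ∪ (positive diffs) ∪ (negative diffs).
|A - A| = 1 + 2·9 = 19 (matches direct enumeration: 19).

|A - A| = 19


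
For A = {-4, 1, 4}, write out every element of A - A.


A - A = {a - a' : a, a' ∈ A}.
Compute a - a' for each ordered pair (a, a'):
a = -4: -4--4=0, -4-1=-5, -4-4=-8
a = 1: 1--4=5, 1-1=0, 1-4=-3
a = 4: 4--4=8, 4-1=3, 4-4=0
Collecting distinct values (and noting 0 appears from a-a):
A - A = {-8, -5, -3, 0, 3, 5, 8}
|A - A| = 7

A - A = {-8, -5, -3, 0, 3, 5, 8}


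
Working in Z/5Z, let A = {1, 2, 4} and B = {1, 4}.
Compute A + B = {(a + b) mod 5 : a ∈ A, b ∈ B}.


Work in Z/5Z: reduce every sum a + b modulo 5.
Enumerate all 6 pairs:
a = 1: 1+1=2, 1+4=0
a = 2: 2+1=3, 2+4=1
a = 4: 4+1=0, 4+4=3
Distinct residues collected: {0, 1, 2, 3}
|A + B| = 4 (out of 5 total residues).

A + B = {0, 1, 2, 3}


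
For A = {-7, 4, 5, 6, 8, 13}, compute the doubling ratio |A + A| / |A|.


|A| = 6.
Compute A + A by enumerating all 36 pairs.
A + A = {-14, -3, -2, -1, 1, 6, 8, 9, 10, 11, 12, 13, 14, 16, 17, 18, 19, 21, 26}, so |A + A| = 19.
K = |A + A| / |A| = 19/6 (already in lowest terms) ≈ 3.1667.
Reference: AP of size 6 gives K = 11/6 ≈ 1.8333; a fully generic set of size 6 gives K ≈ 3.5000.

|A| = 6, |A + A| = 19, K = 19/6.


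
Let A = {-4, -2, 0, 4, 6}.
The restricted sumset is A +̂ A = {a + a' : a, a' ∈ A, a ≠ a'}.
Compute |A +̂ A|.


Restricted sumset: A +̂ A = {a + a' : a ∈ A, a' ∈ A, a ≠ a'}.
Equivalently, take A + A and drop any sum 2a that is achievable ONLY as a + a for a ∈ A (i.e. sums representable only with equal summands).
Enumerate pairs (a, a') with a < a' (symmetric, so each unordered pair gives one sum; this covers all a ≠ a'):
  -4 + -2 = -6
  -4 + 0 = -4
  -4 + 4 = 0
  -4 + 6 = 2
  -2 + 0 = -2
  -2 + 4 = 2
  -2 + 6 = 4
  0 + 4 = 4
  0 + 6 = 6
  4 + 6 = 10
Collected distinct sums: {-6, -4, -2, 0, 2, 4, 6, 10}
|A +̂ A| = 8
(Reference bound: |A +̂ A| ≥ 2|A| - 3 for |A| ≥ 2, with |A| = 5 giving ≥ 7.)

|A +̂ A| = 8


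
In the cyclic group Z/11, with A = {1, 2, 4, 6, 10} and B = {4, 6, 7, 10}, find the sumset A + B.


Work in Z/11Z: reduce every sum a + b modulo 11.
Enumerate all 20 pairs:
a = 1: 1+4=5, 1+6=7, 1+7=8, 1+10=0
a = 2: 2+4=6, 2+6=8, 2+7=9, 2+10=1
a = 4: 4+4=8, 4+6=10, 4+7=0, 4+10=3
a = 6: 6+4=10, 6+6=1, 6+7=2, 6+10=5
a = 10: 10+4=3, 10+6=5, 10+7=6, 10+10=9
Distinct residues collected: {0, 1, 2, 3, 5, 6, 7, 8, 9, 10}
|A + B| = 10 (out of 11 total residues).

A + B = {0, 1, 2, 3, 5, 6, 7, 8, 9, 10}


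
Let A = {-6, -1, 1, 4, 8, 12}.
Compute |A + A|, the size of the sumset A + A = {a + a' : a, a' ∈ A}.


A + A = {a + a' : a, a' ∈ A}; |A| = 6.
General bounds: 2|A| - 1 ≤ |A + A| ≤ |A|(|A|+1)/2, i.e. 11 ≤ |A + A| ≤ 21.
Lower bound 2|A|-1 is attained iff A is an arithmetic progression.
Enumerate sums a + a' for a ≤ a' (symmetric, so this suffices):
a = -6: -6+-6=-12, -6+-1=-7, -6+1=-5, -6+4=-2, -6+8=2, -6+12=6
a = -1: -1+-1=-2, -1+1=0, -1+4=3, -1+8=7, -1+12=11
a = 1: 1+1=2, 1+4=5, 1+8=9, 1+12=13
a = 4: 4+4=8, 4+8=12, 4+12=16
a = 8: 8+8=16, 8+12=20
a = 12: 12+12=24
Distinct sums: {-12, -7, -5, -2, 0, 2, 3, 5, 6, 7, 8, 9, 11, 12, 13, 16, 20, 24}
|A + A| = 18

|A + A| = 18


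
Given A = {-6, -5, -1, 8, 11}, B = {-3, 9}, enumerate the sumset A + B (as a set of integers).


A + B = {a + b : a ∈ A, b ∈ B}.
Enumerate all |A|·|B| = 5·2 = 10 pairs (a, b) and collect distinct sums.
a = -6: -6+-3=-9, -6+9=3
a = -5: -5+-3=-8, -5+9=4
a = -1: -1+-3=-4, -1+9=8
a = 8: 8+-3=5, 8+9=17
a = 11: 11+-3=8, 11+9=20
Collecting distinct sums: A + B = {-9, -8, -4, 3, 4, 5, 8, 17, 20}
|A + B| = 9

A + B = {-9, -8, -4, 3, 4, 5, 8, 17, 20}


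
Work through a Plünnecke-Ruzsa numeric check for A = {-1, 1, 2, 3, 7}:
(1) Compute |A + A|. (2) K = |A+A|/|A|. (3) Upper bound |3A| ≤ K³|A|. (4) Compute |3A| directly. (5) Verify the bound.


|A| = 5.
Step 1: Compute A + A by enumerating all 25 pairs.
A + A = {-2, 0, 1, 2, 3, 4, 5, 6, 8, 9, 10, 14}, so |A + A| = 12.
Step 2: Doubling constant K = |A + A|/|A| = 12/5 = 12/5 ≈ 2.4000.
Step 3: Plünnecke-Ruzsa gives |3A| ≤ K³·|A| = (2.4000)³ · 5 ≈ 69.1200.
Step 4: Compute 3A = A + A + A directly by enumerating all triples (a,b,c) ∈ A³; |3A| = 20.
Step 5: Check 20 ≤ 69.1200? Yes ✓.

K = 12/5, Plünnecke-Ruzsa bound K³|A| ≈ 69.1200, |3A| = 20, inequality holds.


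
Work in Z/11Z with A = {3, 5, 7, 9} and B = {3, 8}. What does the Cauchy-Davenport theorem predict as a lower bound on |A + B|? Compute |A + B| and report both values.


Cauchy-Davenport: |A + B| ≥ min(p, |A| + |B| - 1) for A, B nonempty in Z/pZ.
|A| = 4, |B| = 2, p = 11.
CD lower bound = min(11, 4 + 2 - 1) = min(11, 5) = 5.
Compute A + B mod 11 directly:
a = 3: 3+3=6, 3+8=0
a = 5: 5+3=8, 5+8=2
a = 7: 7+3=10, 7+8=4
a = 9: 9+3=1, 9+8=6
A + B = {0, 1, 2, 4, 6, 8, 10}, so |A + B| = 7.
Verify: 7 ≥ 5? Yes ✓.

CD lower bound = 5, actual |A + B| = 7.


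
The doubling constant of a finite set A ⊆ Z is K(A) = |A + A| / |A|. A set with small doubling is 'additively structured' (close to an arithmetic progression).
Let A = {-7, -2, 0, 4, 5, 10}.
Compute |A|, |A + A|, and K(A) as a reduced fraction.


|A| = 6.
Compute A + A by enumerating all 36 pairs.
A + A = {-14, -9, -7, -4, -3, -2, 0, 2, 3, 4, 5, 8, 9, 10, 14, 15, 20}, so |A + A| = 17.
K = |A + A| / |A| = 17/6 (already in lowest terms) ≈ 2.8333.
Reference: AP of size 6 gives K = 11/6 ≈ 1.8333; a fully generic set of size 6 gives K ≈ 3.5000.

|A| = 6, |A + A| = 17, K = 17/6.


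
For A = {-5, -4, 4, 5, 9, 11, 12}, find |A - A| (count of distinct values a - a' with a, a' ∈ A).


A - A = {a - a' : a, a' ∈ A}; |A| = 7.
Bounds: 2|A|-1 ≤ |A - A| ≤ |A|² - |A| + 1, i.e. 13 ≤ |A - A| ≤ 43.
Note: 0 ∈ A - A always (from a - a). The set is symmetric: if d ∈ A - A then -d ∈ A - A.
Enumerate nonzero differences d = a - a' with a > a' (then include -d):
Positive differences: {1, 2, 3, 4, 5, 6, 7, 8, 9, 10, 13, 14, 15, 16, 17}
Full difference set: {0} ∪ (positive diffs) ∪ (negative diffs).
|A - A| = 1 + 2·15 = 31 (matches direct enumeration: 31).

|A - A| = 31


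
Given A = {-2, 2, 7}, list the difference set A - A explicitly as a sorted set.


A - A = {a - a' : a, a' ∈ A}.
Compute a - a' for each ordered pair (a, a'):
a = -2: -2--2=0, -2-2=-4, -2-7=-9
a = 2: 2--2=4, 2-2=0, 2-7=-5
a = 7: 7--2=9, 7-2=5, 7-7=0
Collecting distinct values (and noting 0 appears from a-a):
A - A = {-9, -5, -4, 0, 4, 5, 9}
|A - A| = 7

A - A = {-9, -5, -4, 0, 4, 5, 9}


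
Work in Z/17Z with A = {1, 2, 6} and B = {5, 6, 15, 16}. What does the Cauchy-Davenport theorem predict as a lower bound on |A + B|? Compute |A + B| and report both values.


Cauchy-Davenport: |A + B| ≥ min(p, |A| + |B| - 1) for A, B nonempty in Z/pZ.
|A| = 3, |B| = 4, p = 17.
CD lower bound = min(17, 3 + 4 - 1) = min(17, 6) = 6.
Compute A + B mod 17 directly:
a = 1: 1+5=6, 1+6=7, 1+15=16, 1+16=0
a = 2: 2+5=7, 2+6=8, 2+15=0, 2+16=1
a = 6: 6+5=11, 6+6=12, 6+15=4, 6+16=5
A + B = {0, 1, 4, 5, 6, 7, 8, 11, 12, 16}, so |A + B| = 10.
Verify: 10 ≥ 6? Yes ✓.

CD lower bound = 6, actual |A + B| = 10.


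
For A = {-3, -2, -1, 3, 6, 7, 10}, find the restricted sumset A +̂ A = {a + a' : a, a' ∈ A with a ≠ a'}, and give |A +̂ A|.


Restricted sumset: A +̂ A = {a + a' : a ∈ A, a' ∈ A, a ≠ a'}.
Equivalently, take A + A and drop any sum 2a that is achievable ONLY as a + a for a ∈ A (i.e. sums representable only with equal summands).
Enumerate pairs (a, a') with a < a' (symmetric, so each unordered pair gives one sum; this covers all a ≠ a'):
  -3 + -2 = -5
  -3 + -1 = -4
  -3 + 3 = 0
  -3 + 6 = 3
  -3 + 7 = 4
  -3 + 10 = 7
  -2 + -1 = -3
  -2 + 3 = 1
  -2 + 6 = 4
  -2 + 7 = 5
  -2 + 10 = 8
  -1 + 3 = 2
  -1 + 6 = 5
  -1 + 7 = 6
  -1 + 10 = 9
  3 + 6 = 9
  3 + 7 = 10
  3 + 10 = 13
  6 + 7 = 13
  6 + 10 = 16
  7 + 10 = 17
Collected distinct sums: {-5, -4, -3, 0, 1, 2, 3, 4, 5, 6, 7, 8, 9, 10, 13, 16, 17}
|A +̂ A| = 17
(Reference bound: |A +̂ A| ≥ 2|A| - 3 for |A| ≥ 2, with |A| = 7 giving ≥ 11.)

|A +̂ A| = 17


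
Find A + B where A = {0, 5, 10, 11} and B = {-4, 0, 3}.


A + B = {a + b : a ∈ A, b ∈ B}.
Enumerate all |A|·|B| = 4·3 = 12 pairs (a, b) and collect distinct sums.
a = 0: 0+-4=-4, 0+0=0, 0+3=3
a = 5: 5+-4=1, 5+0=5, 5+3=8
a = 10: 10+-4=6, 10+0=10, 10+3=13
a = 11: 11+-4=7, 11+0=11, 11+3=14
Collecting distinct sums: A + B = {-4, 0, 1, 3, 5, 6, 7, 8, 10, 11, 13, 14}
|A + B| = 12

A + B = {-4, 0, 1, 3, 5, 6, 7, 8, 10, 11, 13, 14}


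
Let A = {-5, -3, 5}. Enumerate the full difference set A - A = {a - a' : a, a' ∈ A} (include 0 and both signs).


A - A = {a - a' : a, a' ∈ A}.
Compute a - a' for each ordered pair (a, a'):
a = -5: -5--5=0, -5--3=-2, -5-5=-10
a = -3: -3--5=2, -3--3=0, -3-5=-8
a = 5: 5--5=10, 5--3=8, 5-5=0
Collecting distinct values (and noting 0 appears from a-a):
A - A = {-10, -8, -2, 0, 2, 8, 10}
|A - A| = 7

A - A = {-10, -8, -2, 0, 2, 8, 10}


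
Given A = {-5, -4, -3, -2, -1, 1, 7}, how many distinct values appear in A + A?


A + A = {a + a' : a, a' ∈ A}; |A| = 7.
General bounds: 2|A| - 1 ≤ |A + A| ≤ |A|(|A|+1)/2, i.e. 13 ≤ |A + A| ≤ 28.
Lower bound 2|A|-1 is attained iff A is an arithmetic progression.
Enumerate sums a + a' for a ≤ a' (symmetric, so this suffices):
a = -5: -5+-5=-10, -5+-4=-9, -5+-3=-8, -5+-2=-7, -5+-1=-6, -5+1=-4, -5+7=2
a = -4: -4+-4=-8, -4+-3=-7, -4+-2=-6, -4+-1=-5, -4+1=-3, -4+7=3
a = -3: -3+-3=-6, -3+-2=-5, -3+-1=-4, -3+1=-2, -3+7=4
a = -2: -2+-2=-4, -2+-1=-3, -2+1=-1, -2+7=5
a = -1: -1+-1=-2, -1+1=0, -1+7=6
a = 1: 1+1=2, 1+7=8
a = 7: 7+7=14
Distinct sums: {-10, -9, -8, -7, -6, -5, -4, -3, -2, -1, 0, 2, 3, 4, 5, 6, 8, 14}
|A + A| = 18

|A + A| = 18


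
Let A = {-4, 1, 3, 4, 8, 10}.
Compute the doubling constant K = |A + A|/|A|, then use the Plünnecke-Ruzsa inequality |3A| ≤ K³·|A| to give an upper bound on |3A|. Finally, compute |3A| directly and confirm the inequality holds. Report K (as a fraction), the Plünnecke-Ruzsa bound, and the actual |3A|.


|A| = 6.
Step 1: Compute A + A by enumerating all 36 pairs.
A + A = {-8, -3, -1, 0, 2, 4, 5, 6, 7, 8, 9, 11, 12, 13, 14, 16, 18, 20}, so |A + A| = 18.
Step 2: Doubling constant K = |A + A|/|A| = 18/6 = 18/6 ≈ 3.0000.
Step 3: Plünnecke-Ruzsa gives |3A| ≤ K³·|A| = (3.0000)³ · 6 ≈ 162.0000.
Step 4: Compute 3A = A + A + A directly by enumerating all triples (a,b,c) ∈ A³; |3A| = 33.
Step 5: Check 33 ≤ 162.0000? Yes ✓.

K = 18/6, Plünnecke-Ruzsa bound K³|A| ≈ 162.0000, |3A| = 33, inequality holds.


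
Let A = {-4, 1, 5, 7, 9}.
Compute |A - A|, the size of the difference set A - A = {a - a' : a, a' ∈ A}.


A - A = {a - a' : a, a' ∈ A}; |A| = 5.
Bounds: 2|A|-1 ≤ |A - A| ≤ |A|² - |A| + 1, i.e. 9 ≤ |A - A| ≤ 21.
Note: 0 ∈ A - A always (from a - a). The set is symmetric: if d ∈ A - A then -d ∈ A - A.
Enumerate nonzero differences d = a - a' with a > a' (then include -d):
Positive differences: {2, 4, 5, 6, 8, 9, 11, 13}
Full difference set: {0} ∪ (positive diffs) ∪ (negative diffs).
|A - A| = 1 + 2·8 = 17 (matches direct enumeration: 17).

|A - A| = 17


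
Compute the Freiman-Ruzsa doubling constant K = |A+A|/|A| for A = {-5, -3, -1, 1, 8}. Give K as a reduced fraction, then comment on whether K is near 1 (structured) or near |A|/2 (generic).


|A| = 5.
Compute A + A by enumerating all 25 pairs.
A + A = {-10, -8, -6, -4, -2, 0, 2, 3, 5, 7, 9, 16}, so |A + A| = 12.
K = |A + A| / |A| = 12/5 (already in lowest terms) ≈ 2.4000.
Reference: AP of size 5 gives K = 9/5 ≈ 1.8000; a fully generic set of size 5 gives K ≈ 3.0000.

|A| = 5, |A + A| = 12, K = 12/5.


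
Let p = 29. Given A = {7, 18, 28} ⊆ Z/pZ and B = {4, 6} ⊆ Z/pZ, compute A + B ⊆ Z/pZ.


Work in Z/29Z: reduce every sum a + b modulo 29.
Enumerate all 6 pairs:
a = 7: 7+4=11, 7+6=13
a = 18: 18+4=22, 18+6=24
a = 28: 28+4=3, 28+6=5
Distinct residues collected: {3, 5, 11, 13, 22, 24}
|A + B| = 6 (out of 29 total residues).

A + B = {3, 5, 11, 13, 22, 24}


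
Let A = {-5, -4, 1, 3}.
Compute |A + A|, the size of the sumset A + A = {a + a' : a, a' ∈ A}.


A + A = {a + a' : a, a' ∈ A}; |A| = 4.
General bounds: 2|A| - 1 ≤ |A + A| ≤ |A|(|A|+1)/2, i.e. 7 ≤ |A + A| ≤ 10.
Lower bound 2|A|-1 is attained iff A is an arithmetic progression.
Enumerate sums a + a' for a ≤ a' (symmetric, so this suffices):
a = -5: -5+-5=-10, -5+-4=-9, -5+1=-4, -5+3=-2
a = -4: -4+-4=-8, -4+1=-3, -4+3=-1
a = 1: 1+1=2, 1+3=4
a = 3: 3+3=6
Distinct sums: {-10, -9, -8, -4, -3, -2, -1, 2, 4, 6}
|A + A| = 10

|A + A| = 10


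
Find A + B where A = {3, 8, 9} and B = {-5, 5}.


A + B = {a + b : a ∈ A, b ∈ B}.
Enumerate all |A|·|B| = 3·2 = 6 pairs (a, b) and collect distinct sums.
a = 3: 3+-5=-2, 3+5=8
a = 8: 8+-5=3, 8+5=13
a = 9: 9+-5=4, 9+5=14
Collecting distinct sums: A + B = {-2, 3, 4, 8, 13, 14}
|A + B| = 6

A + B = {-2, 3, 4, 8, 13, 14}


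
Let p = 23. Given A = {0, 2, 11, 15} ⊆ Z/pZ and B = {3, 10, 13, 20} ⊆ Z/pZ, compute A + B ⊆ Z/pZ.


Work in Z/23Z: reduce every sum a + b modulo 23.
Enumerate all 16 pairs:
a = 0: 0+3=3, 0+10=10, 0+13=13, 0+20=20
a = 2: 2+3=5, 2+10=12, 2+13=15, 2+20=22
a = 11: 11+3=14, 11+10=21, 11+13=1, 11+20=8
a = 15: 15+3=18, 15+10=2, 15+13=5, 15+20=12
Distinct residues collected: {1, 2, 3, 5, 8, 10, 12, 13, 14, 15, 18, 20, 21, 22}
|A + B| = 14 (out of 23 total residues).

A + B = {1, 2, 3, 5, 8, 10, 12, 13, 14, 15, 18, 20, 21, 22}


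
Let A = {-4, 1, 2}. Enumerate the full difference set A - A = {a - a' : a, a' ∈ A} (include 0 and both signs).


A - A = {a - a' : a, a' ∈ A}.
Compute a - a' for each ordered pair (a, a'):
a = -4: -4--4=0, -4-1=-5, -4-2=-6
a = 1: 1--4=5, 1-1=0, 1-2=-1
a = 2: 2--4=6, 2-1=1, 2-2=0
Collecting distinct values (and noting 0 appears from a-a):
A - A = {-6, -5, -1, 0, 1, 5, 6}
|A - A| = 7

A - A = {-6, -5, -1, 0, 1, 5, 6}


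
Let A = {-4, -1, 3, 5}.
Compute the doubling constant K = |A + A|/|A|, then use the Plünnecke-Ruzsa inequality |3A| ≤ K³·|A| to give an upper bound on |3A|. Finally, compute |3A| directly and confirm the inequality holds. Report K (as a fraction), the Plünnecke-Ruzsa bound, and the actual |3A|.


|A| = 4.
Step 1: Compute A + A by enumerating all 16 pairs.
A + A = {-8, -5, -2, -1, 1, 2, 4, 6, 8, 10}, so |A + A| = 10.
Step 2: Doubling constant K = |A + A|/|A| = 10/4 = 10/4 ≈ 2.5000.
Step 3: Plünnecke-Ruzsa gives |3A| ≤ K³·|A| = (2.5000)³ · 4 ≈ 62.5000.
Step 4: Compute 3A = A + A + A directly by enumerating all triples (a,b,c) ∈ A³; |3A| = 18.
Step 5: Check 18 ≤ 62.5000? Yes ✓.

K = 10/4, Plünnecke-Ruzsa bound K³|A| ≈ 62.5000, |3A| = 18, inequality holds.


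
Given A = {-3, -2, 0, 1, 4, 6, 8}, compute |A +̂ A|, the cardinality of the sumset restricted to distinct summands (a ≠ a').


Restricted sumset: A +̂ A = {a + a' : a ∈ A, a' ∈ A, a ≠ a'}.
Equivalently, take A + A and drop any sum 2a that is achievable ONLY as a + a for a ∈ A (i.e. sums representable only with equal summands).
Enumerate pairs (a, a') with a < a' (symmetric, so each unordered pair gives one sum; this covers all a ≠ a'):
  -3 + -2 = -5
  -3 + 0 = -3
  -3 + 1 = -2
  -3 + 4 = 1
  -3 + 6 = 3
  -3 + 8 = 5
  -2 + 0 = -2
  -2 + 1 = -1
  -2 + 4 = 2
  -2 + 6 = 4
  -2 + 8 = 6
  0 + 1 = 1
  0 + 4 = 4
  0 + 6 = 6
  0 + 8 = 8
  1 + 4 = 5
  1 + 6 = 7
  1 + 8 = 9
  4 + 6 = 10
  4 + 8 = 12
  6 + 8 = 14
Collected distinct sums: {-5, -3, -2, -1, 1, 2, 3, 4, 5, 6, 7, 8, 9, 10, 12, 14}
|A +̂ A| = 16
(Reference bound: |A +̂ A| ≥ 2|A| - 3 for |A| ≥ 2, with |A| = 7 giving ≥ 11.)

|A +̂ A| = 16


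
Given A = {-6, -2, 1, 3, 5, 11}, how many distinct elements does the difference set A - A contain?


A - A = {a - a' : a, a' ∈ A}; |A| = 6.
Bounds: 2|A|-1 ≤ |A - A| ≤ |A|² - |A| + 1, i.e. 11 ≤ |A - A| ≤ 31.
Note: 0 ∈ A - A always (from a - a). The set is symmetric: if d ∈ A - A then -d ∈ A - A.
Enumerate nonzero differences d = a - a' with a > a' (then include -d):
Positive differences: {2, 3, 4, 5, 6, 7, 8, 9, 10, 11, 13, 17}
Full difference set: {0} ∪ (positive diffs) ∪ (negative diffs).
|A - A| = 1 + 2·12 = 25 (matches direct enumeration: 25).

|A - A| = 25


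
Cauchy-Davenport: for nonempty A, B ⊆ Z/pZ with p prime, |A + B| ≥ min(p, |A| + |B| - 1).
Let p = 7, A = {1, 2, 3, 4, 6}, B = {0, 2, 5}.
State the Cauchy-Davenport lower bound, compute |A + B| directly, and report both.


Cauchy-Davenport: |A + B| ≥ min(p, |A| + |B| - 1) for A, B nonempty in Z/pZ.
|A| = 5, |B| = 3, p = 7.
CD lower bound = min(7, 5 + 3 - 1) = min(7, 7) = 7.
Compute A + B mod 7 directly:
a = 1: 1+0=1, 1+2=3, 1+5=6
a = 2: 2+0=2, 2+2=4, 2+5=0
a = 3: 3+0=3, 3+2=5, 3+5=1
a = 4: 4+0=4, 4+2=6, 4+5=2
a = 6: 6+0=6, 6+2=1, 6+5=4
A + B = {0, 1, 2, 3, 4, 5, 6}, so |A + B| = 7.
Verify: 7 ≥ 7? Yes ✓.

CD lower bound = 7, actual |A + B| = 7.


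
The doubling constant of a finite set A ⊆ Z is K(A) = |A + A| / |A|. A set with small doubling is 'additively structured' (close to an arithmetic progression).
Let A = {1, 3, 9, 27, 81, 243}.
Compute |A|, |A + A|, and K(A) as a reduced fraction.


|A| = 6.
Compute A + A by enumerating all 36 pairs.
A + A = {2, 4, 6, 10, 12, 18, 28, 30, 36, 54, 82, 84, 90, 108, 162, 244, 246, 252, 270, 324, 486}, so |A + A| = 21.
K = |A + A| / |A| = 21/6 = 7/2 ≈ 3.5000.
Reference: AP of size 6 gives K = 11/6 ≈ 1.8333; a fully generic set of size 6 gives K ≈ 3.5000.

|A| = 6, |A + A| = 21, K = 21/6 = 7/2.


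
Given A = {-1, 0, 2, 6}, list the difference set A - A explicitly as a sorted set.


A - A = {a - a' : a, a' ∈ A}.
Compute a - a' for each ordered pair (a, a'):
a = -1: -1--1=0, -1-0=-1, -1-2=-3, -1-6=-7
a = 0: 0--1=1, 0-0=0, 0-2=-2, 0-6=-6
a = 2: 2--1=3, 2-0=2, 2-2=0, 2-6=-4
a = 6: 6--1=7, 6-0=6, 6-2=4, 6-6=0
Collecting distinct values (and noting 0 appears from a-a):
A - A = {-7, -6, -4, -3, -2, -1, 0, 1, 2, 3, 4, 6, 7}
|A - A| = 13

A - A = {-7, -6, -4, -3, -2, -1, 0, 1, 2, 3, 4, 6, 7}


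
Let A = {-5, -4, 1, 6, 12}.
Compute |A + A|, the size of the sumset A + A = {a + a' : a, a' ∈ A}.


A + A = {a + a' : a, a' ∈ A}; |A| = 5.
General bounds: 2|A| - 1 ≤ |A + A| ≤ |A|(|A|+1)/2, i.e. 9 ≤ |A + A| ≤ 15.
Lower bound 2|A|-1 is attained iff A is an arithmetic progression.
Enumerate sums a + a' for a ≤ a' (symmetric, so this suffices):
a = -5: -5+-5=-10, -5+-4=-9, -5+1=-4, -5+6=1, -5+12=7
a = -4: -4+-4=-8, -4+1=-3, -4+6=2, -4+12=8
a = 1: 1+1=2, 1+6=7, 1+12=13
a = 6: 6+6=12, 6+12=18
a = 12: 12+12=24
Distinct sums: {-10, -9, -8, -4, -3, 1, 2, 7, 8, 12, 13, 18, 24}
|A + A| = 13

|A + A| = 13


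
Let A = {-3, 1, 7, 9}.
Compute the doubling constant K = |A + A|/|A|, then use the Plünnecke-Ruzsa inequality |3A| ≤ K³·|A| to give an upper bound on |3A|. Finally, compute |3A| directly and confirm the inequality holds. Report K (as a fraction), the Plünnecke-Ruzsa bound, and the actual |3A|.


|A| = 4.
Step 1: Compute A + A by enumerating all 16 pairs.
A + A = {-6, -2, 2, 4, 6, 8, 10, 14, 16, 18}, so |A + A| = 10.
Step 2: Doubling constant K = |A + A|/|A| = 10/4 = 10/4 ≈ 2.5000.
Step 3: Plünnecke-Ruzsa gives |3A| ≤ K³·|A| = (2.5000)³ · 4 ≈ 62.5000.
Step 4: Compute 3A = A + A + A directly by enumerating all triples (a,b,c) ∈ A³; |3A| = 17.
Step 5: Check 17 ≤ 62.5000? Yes ✓.

K = 10/4, Plünnecke-Ruzsa bound K³|A| ≈ 62.5000, |3A| = 17, inequality holds.


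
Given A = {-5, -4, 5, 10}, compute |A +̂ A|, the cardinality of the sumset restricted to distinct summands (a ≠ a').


Restricted sumset: A +̂ A = {a + a' : a ∈ A, a' ∈ A, a ≠ a'}.
Equivalently, take A + A and drop any sum 2a that is achievable ONLY as a + a for a ∈ A (i.e. sums representable only with equal summands).
Enumerate pairs (a, a') with a < a' (symmetric, so each unordered pair gives one sum; this covers all a ≠ a'):
  -5 + -4 = -9
  -5 + 5 = 0
  -5 + 10 = 5
  -4 + 5 = 1
  -4 + 10 = 6
  5 + 10 = 15
Collected distinct sums: {-9, 0, 1, 5, 6, 15}
|A +̂ A| = 6
(Reference bound: |A +̂ A| ≥ 2|A| - 3 for |A| ≥ 2, with |A| = 4 giving ≥ 5.)

|A +̂ A| = 6


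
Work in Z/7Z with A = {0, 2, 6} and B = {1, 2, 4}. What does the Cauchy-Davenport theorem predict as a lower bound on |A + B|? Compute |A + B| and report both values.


Cauchy-Davenport: |A + B| ≥ min(p, |A| + |B| - 1) for A, B nonempty in Z/pZ.
|A| = 3, |B| = 3, p = 7.
CD lower bound = min(7, 3 + 3 - 1) = min(7, 5) = 5.
Compute A + B mod 7 directly:
a = 0: 0+1=1, 0+2=2, 0+4=4
a = 2: 2+1=3, 2+2=4, 2+4=6
a = 6: 6+1=0, 6+2=1, 6+4=3
A + B = {0, 1, 2, 3, 4, 6}, so |A + B| = 6.
Verify: 6 ≥ 5? Yes ✓.

CD lower bound = 5, actual |A + B| = 6.


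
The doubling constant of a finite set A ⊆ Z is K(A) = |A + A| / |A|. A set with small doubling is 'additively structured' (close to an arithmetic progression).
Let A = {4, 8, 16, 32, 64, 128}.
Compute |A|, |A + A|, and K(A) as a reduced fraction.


|A| = 6.
Compute A + A by enumerating all 36 pairs.
A + A = {8, 12, 16, 20, 24, 32, 36, 40, 48, 64, 68, 72, 80, 96, 128, 132, 136, 144, 160, 192, 256}, so |A + A| = 21.
K = |A + A| / |A| = 21/6 = 7/2 ≈ 3.5000.
Reference: AP of size 6 gives K = 11/6 ≈ 1.8333; a fully generic set of size 6 gives K ≈ 3.5000.

|A| = 6, |A + A| = 21, K = 21/6 = 7/2.


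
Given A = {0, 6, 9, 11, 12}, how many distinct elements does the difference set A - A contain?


A - A = {a - a' : a, a' ∈ A}; |A| = 5.
Bounds: 2|A|-1 ≤ |A - A| ≤ |A|² - |A| + 1, i.e. 9 ≤ |A - A| ≤ 21.
Note: 0 ∈ A - A always (from a - a). The set is symmetric: if d ∈ A - A then -d ∈ A - A.
Enumerate nonzero differences d = a - a' with a > a' (then include -d):
Positive differences: {1, 2, 3, 5, 6, 9, 11, 12}
Full difference set: {0} ∪ (positive diffs) ∪ (negative diffs).
|A - A| = 1 + 2·8 = 17 (matches direct enumeration: 17).

|A - A| = 17


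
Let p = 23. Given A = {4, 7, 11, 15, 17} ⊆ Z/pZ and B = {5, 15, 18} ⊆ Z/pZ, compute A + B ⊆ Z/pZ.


Work in Z/23Z: reduce every sum a + b modulo 23.
Enumerate all 15 pairs:
a = 4: 4+5=9, 4+15=19, 4+18=22
a = 7: 7+5=12, 7+15=22, 7+18=2
a = 11: 11+5=16, 11+15=3, 11+18=6
a = 15: 15+5=20, 15+15=7, 15+18=10
a = 17: 17+5=22, 17+15=9, 17+18=12
Distinct residues collected: {2, 3, 6, 7, 9, 10, 12, 16, 19, 20, 22}
|A + B| = 11 (out of 23 total residues).

A + B = {2, 3, 6, 7, 9, 10, 12, 16, 19, 20, 22}


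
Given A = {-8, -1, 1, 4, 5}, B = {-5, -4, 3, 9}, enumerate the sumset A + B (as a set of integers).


A + B = {a + b : a ∈ A, b ∈ B}.
Enumerate all |A|·|B| = 5·4 = 20 pairs (a, b) and collect distinct sums.
a = -8: -8+-5=-13, -8+-4=-12, -8+3=-5, -8+9=1
a = -1: -1+-5=-6, -1+-4=-5, -1+3=2, -1+9=8
a = 1: 1+-5=-4, 1+-4=-3, 1+3=4, 1+9=10
a = 4: 4+-5=-1, 4+-4=0, 4+3=7, 4+9=13
a = 5: 5+-5=0, 5+-4=1, 5+3=8, 5+9=14
Collecting distinct sums: A + B = {-13, -12, -6, -5, -4, -3, -1, 0, 1, 2, 4, 7, 8, 10, 13, 14}
|A + B| = 16

A + B = {-13, -12, -6, -5, -4, -3, -1, 0, 1, 2, 4, 7, 8, 10, 13, 14}


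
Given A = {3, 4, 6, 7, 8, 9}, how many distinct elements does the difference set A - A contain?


A - A = {a - a' : a, a' ∈ A}; |A| = 6.
Bounds: 2|A|-1 ≤ |A - A| ≤ |A|² - |A| + 1, i.e. 11 ≤ |A - A| ≤ 31.
Note: 0 ∈ A - A always (from a - a). The set is symmetric: if d ∈ A - A then -d ∈ A - A.
Enumerate nonzero differences d = a - a' with a > a' (then include -d):
Positive differences: {1, 2, 3, 4, 5, 6}
Full difference set: {0} ∪ (positive diffs) ∪ (negative diffs).
|A - A| = 1 + 2·6 = 13 (matches direct enumeration: 13).

|A - A| = 13


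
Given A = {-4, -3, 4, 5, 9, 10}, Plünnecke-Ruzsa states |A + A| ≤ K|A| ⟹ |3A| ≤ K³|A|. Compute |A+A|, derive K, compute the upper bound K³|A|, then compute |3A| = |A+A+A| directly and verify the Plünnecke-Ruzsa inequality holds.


|A| = 6.
Step 1: Compute A + A by enumerating all 36 pairs.
A + A = {-8, -7, -6, 0, 1, 2, 5, 6, 7, 8, 9, 10, 13, 14, 15, 18, 19, 20}, so |A + A| = 18.
Step 2: Doubling constant K = |A + A|/|A| = 18/6 = 18/6 ≈ 3.0000.
Step 3: Plünnecke-Ruzsa gives |3A| ≤ K³·|A| = (3.0000)³ · 6 ≈ 162.0000.
Step 4: Compute 3A = A + A + A directly by enumerating all triples (a,b,c) ∈ A³; |3A| = 35.
Step 5: Check 35 ≤ 162.0000? Yes ✓.

K = 18/6, Plünnecke-Ruzsa bound K³|A| ≈ 162.0000, |3A| = 35, inequality holds.


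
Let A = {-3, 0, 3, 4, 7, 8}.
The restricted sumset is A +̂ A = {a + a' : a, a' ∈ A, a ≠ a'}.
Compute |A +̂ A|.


Restricted sumset: A +̂ A = {a + a' : a ∈ A, a' ∈ A, a ≠ a'}.
Equivalently, take A + A and drop any sum 2a that is achievable ONLY as a + a for a ∈ A (i.e. sums representable only with equal summands).
Enumerate pairs (a, a') with a < a' (symmetric, so each unordered pair gives one sum; this covers all a ≠ a'):
  -3 + 0 = -3
  -3 + 3 = 0
  -3 + 4 = 1
  -3 + 7 = 4
  -3 + 8 = 5
  0 + 3 = 3
  0 + 4 = 4
  0 + 7 = 7
  0 + 8 = 8
  3 + 4 = 7
  3 + 7 = 10
  3 + 8 = 11
  4 + 7 = 11
  4 + 8 = 12
  7 + 8 = 15
Collected distinct sums: {-3, 0, 1, 3, 4, 5, 7, 8, 10, 11, 12, 15}
|A +̂ A| = 12
(Reference bound: |A +̂ A| ≥ 2|A| - 3 for |A| ≥ 2, with |A| = 6 giving ≥ 9.)

|A +̂ A| = 12


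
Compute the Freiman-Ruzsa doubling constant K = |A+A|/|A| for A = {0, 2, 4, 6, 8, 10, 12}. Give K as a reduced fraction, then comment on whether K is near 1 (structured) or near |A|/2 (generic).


|A| = 7.
Compute A + A by enumerating all 49 pairs.
A + A = {0, 2, 4, 6, 8, 10, 12, 14, 16, 18, 20, 22, 24}, so |A + A| = 13.
K = |A + A| / |A| = 13/7 (already in lowest terms) ≈ 1.8571.
Reference: AP of size 7 gives K = 13/7 ≈ 1.8571; a fully generic set of size 7 gives K ≈ 4.0000.

|A| = 7, |A + A| = 13, K = 13/7.
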